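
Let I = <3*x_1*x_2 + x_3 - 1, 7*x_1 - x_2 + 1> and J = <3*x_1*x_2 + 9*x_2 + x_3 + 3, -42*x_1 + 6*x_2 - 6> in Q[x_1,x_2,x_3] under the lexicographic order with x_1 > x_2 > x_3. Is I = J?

Equality of ideals is decidable: compute both reduced Gröbner bases (unique for the ordering) and check whether they agree.
Buchberger on the first generating set:
f_1 = 3*x_1*x_2 + x_3 - 1, LT = x_1*x_2.
f_2 = 7*x_1 - x_2 + 1, LT = x_1.

S(f_1,f_2): lcm = x_1*x_2. S = 1/7*x_2**2 - 1/7*x_2 + 1/3*x_3 - 1/3.
  reduce S modulo (f_1, f_2):
  remainder 1/7*x_2**2 - 1/7*x_2 + 1/3*x_3 - 1/3 ≠ 0; add g_3 = 1/7*x_2**2 - 1/7*x_2 + 1/3*x_3 - 1/3 to the basis.

The other S-polynomials (S(f_1,g_3), S(f_2,g_3)) all reduce to 0 modulo the current basis, so we have a Gröbner basis.
Inter-reduce: drop elements whose leading term is divisible by another's, tail-reduce, and make monic.
Reduced Gröbner basis: {x_1 - 1/7*x_2 + 1/7, x_2**2 - x_2 + 7/3*x_3 - 7/3}.

Buchberger on the second generating set:
h_1 = 3*x_1*x_2 + 9*x_2 + x_3 + 3, LT = x_1*x_2.
h_2 = -42*x_1 + 6*x_2 - 6, LT = x_1.

S(h_1,h_2): lcm = x_1*x_2. S = 1/7*x_2**2 + 20/7*x_2 + 1/3*x_3 + 1.
  reduce S modulo (h_1, h_2):
  remainder 1/7*x_2**2 + 20/7*x_2 + 1/3*x_3 + 1 ≠ 0; add k_3 = 1/7*x_2**2 + 20/7*x_2 + 1/3*x_3 + 1 to the basis.

The other S-polynomials (S(h_1,k_3), S(h_2,k_3)) all reduce to 0 modulo the current basis, so we have a Gröbner basis.
Inter-reduce: drop elements whose leading term is divisible by another's, tail-reduce, and make monic.
Reduced Gröbner basis: {x_1 - 1/7*x_2 + 1/7, x_2**2 + 20*x_2 + 7/3*x_3 + 7}.

These differ, so the ideals are not equal.

No, the ideals differ.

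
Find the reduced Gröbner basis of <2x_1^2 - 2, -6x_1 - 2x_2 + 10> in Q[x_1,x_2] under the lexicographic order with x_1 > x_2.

G = {x_1 + 1/3x_2 - 5/3, x_2^2 - 10x_2 + 16}

Buchberger's algorithm terminates because the ascending chain of leading-term ideals stabilizes.

f_1 = 2x_1^2 - 2, LT = x_1^2.
f_2 = -6x_1 - 2x_2 + 10, LT = x_1.

S(f_1,f_2): lcm = x_1^2. S = -1/3x_1x_2 + 5/3x_1 - 1.
  reduce S modulo (f_1, f_2):
  remainder 1/9x_2^2 - 10/9x_2 + 16/9 ≠ 0; add g_3 = 1/9x_2^2 - 10/9x_2 + 16/9 to the basis.

The other S-polynomials (S(f_1,g_3), S(f_2,g_3)) all reduce to 0 modulo the current basis, so we have a Gröbner basis.
Inter-reduce: drop elements whose leading term is divisible by another's, tail-reduce, and make monic.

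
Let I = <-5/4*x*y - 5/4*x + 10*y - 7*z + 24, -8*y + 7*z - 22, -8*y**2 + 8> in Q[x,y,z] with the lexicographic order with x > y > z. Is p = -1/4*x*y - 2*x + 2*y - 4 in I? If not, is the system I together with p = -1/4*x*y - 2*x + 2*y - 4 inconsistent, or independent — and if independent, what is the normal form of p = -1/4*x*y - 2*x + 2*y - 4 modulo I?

First compute the reduced Gröbner basis of I by Buchberger's algorithm.
f_1 = -5/4*x*y - 5/4*x + 10*y - 7*z + 24, LT = x*y.
f_2 = -8*y + 7*z - 22, LT = y.
f_3 = -8*y**2 + 8, LT = y**2.

S(f_1,f_2): lcm = x*y. S = 7/8*x*z - 7/4*x - 8*y + 28/5*z - 96/5.
  leading term x*z: no divisor's leading term divides it; move 7/8*x*z to the remainder.
  leading term x: no divisor's leading term divides it; move -7/4*x to the remainder.
  leading term y: subtract (1)·f_2 from -8*y + 28/5*z - 96/5 → -7/5*z + 14/5
  leading term z: no divisor's leading term divides it; move -7/5*z to the remainder.
  leading term 1: no divisor's leading term divides it; move 14/5 to the remainder.
  remainder 7/8*x*z - 7/4*x - 7/5*z + 14/5 ≠ 0; add h_4 = 7/8*x*z - 7/4*x - 7/5*z + 14/5 to the basis.

S(f_1,f_3): lcm = x*y**2. S = x*y + x - 8*y**2 + 28/5*y*z - 96/5*y.
  leading term x*y: subtract (-4/5)·f_1 from x*y + x - 8*y**2 + 28/5*y*z - 96/5*y → -8*y**2 + 28/5*y*z - 56/5*y - 28/5*z + 96/5
  leading term y**2: subtract (y)·f_2 from -8*y**2 + 28/5*y*z - 56/5*y - 28/5*z + 96/5 → -7/5*y*z + 54/5*y - 28/5*z + 96/5
  leading term y*z: subtract (7/40*z)·f_2 from -7/5*y*z + 54/5*y - 28/5*z + 96/5 → 54/5*y - 49/40*z**2 - 7/4*z + 96/5
  leading term y: subtract (-27/20)·f_2 from 54/5*y - 49/40*z**2 - 7/4*z + 96/5 → -49/40*z**2 + 77/10*z - 21/2
  leading term z**2: no divisor's leading term divides it; move -49/40*z**2 to the remainder.
  leading term z: no divisor's leading term divides it; move 77/10*z to the remainder.
  leading term 1: no divisor's leading term divides it; move -21/2 to the remainder.
  remainder -49/40*z**2 + 77/10*z - 21/2 ≠ 0; add h_5 = -49/40*z**2 + 77/10*z - 21/2 to the basis.

The other S-polynomials (S(f_2,f_3), S(f_1,h_4), S(f_2,h_4), S(f_3,h_4), S(f_1,h_5), S(f_2,h_5), S(f_3,h_5), S(h_4,h_5)) all reduce to 0 modulo the current basis, so we have a Gröbner basis.
Inter-reduce: drop elements whose leading term is divisible by another's, tail-reduce, and make monic.
Reduced Gröbner basis: {x*z - 2*x - 8/5*z + 16/5, y - 7/8*z + 11/4, z**2 - 44/7*z + 60/7}.
Label its elements g_1 = x*z - 2*x - 8/5*z + 16/5, g_2 = y - 7/8*z + 11/4, g_3 = z**2 - 44/7*z + 60/7.

Reduce p = -1/4*x*y - 2*x + 2*y - 4 modulo G:
  leading term x*y: subtract (-1/4*x)·g_2 from -1/4*x*y - 2*x + 2*y - 4 → -7/32*x*z - 21/16*x + 2*y - 4
  leading term x*z: subtract (-7/32)·g_1 from -7/32*x*z - 21/16*x + 2*y - 4 → -7/4*x + 2*y - 7/20*z - 33/10
  leading term x: no divisor's leading term divides it; move -7/4*x to the remainder.
  leading term y: subtract (2)·g_2 from 2*y - 7/20*z - 33/10 → 7/5*z - 44/5
  leading term z: no divisor's leading term divides it; move 7/5*z to the remainder.
  leading term 1: no divisor's leading term divides it; move -44/5 to the remainder.
  normal form = -7/4*x + 7/5*z - 44/5.
The normal form is nonzero, so p ∉ I. Since p minus its normal form lies in I, I + (p) = I + (r) where r = -7/4*x + 7/5*z - 44/5; decide whether this ideal is the whole ring.
Run Buchberger on G together with r (pairs among the g_i already reduce to 0 since G is a Gröbner basis):
g_1 = x*z - 2*x - 8/5*z + 16/5, LT = x*z.
g_2 = y - 7/8*z + 11/4, LT = y.
g_3 = z**2 - 44/7*z + 60/7, LT = z**2.
r = -7/4*x + 7/5*z - 44/5, LT = x.

S(g_1,r): lcm = x*z. S = -2*x + 4/5*z**2 - 232/35*z + 16/5.
  leading term x: subtract (8/7)·r from -2*x + 4/5*z**2 - 232/35*z + 16/5 → 4/5*z**2 - 288/35*z + 464/35
  leading term z**2: subtract (4/5)·g_3 from 4/5*z**2 - 288/35*z + 464/35 → -16/5*z + 32/5
  leading term z: no divisor's leading term divides it; move -16/5*z to the remainder.
  leading term 1: no divisor's leading term divides it; move 32/5 to the remainder.
  remainder -16/5*z + 32/5 ≠ 0; add m_5 = -16/5*z + 32/5 to the basis.

The other S-polynomials (S(g_1,g_2), S(g_1,g_3), S(g_2,g_3), S(g_2,r), S(g_3,r), S(g_1,m_5), S(g_2,m_5), S(g_3,m_5), S(r,m_5)) all reduce to 0 modulo the current basis, so we have a Gröbner basis.
Inter-reduce: drop elements whose leading term is divisible by another's, tail-reduce, and make monic.
Reduced Gröbner basis: {x + 24/7, y + 1, z - 2}.
The reduced Gröbner basis of I + (p) is {x + 24/7, y + 1, z - 2} ≠ {1}, a proper ideal, so the enlarged system stays consistent: p is independent of I, with normal form -7/4*x + 7/5*z - 44/5.

-1/4*x*y - 2*x + 2*y - 4 is independent of I; its normal form modulo I is -7/4*x + 7/5*z - 44/5.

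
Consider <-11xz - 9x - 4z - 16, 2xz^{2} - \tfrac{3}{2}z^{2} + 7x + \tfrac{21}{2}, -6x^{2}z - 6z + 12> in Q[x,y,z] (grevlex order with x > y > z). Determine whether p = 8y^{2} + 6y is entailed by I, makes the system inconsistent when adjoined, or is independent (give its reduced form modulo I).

First compute the reduced Gröbner basis of I by Buchberger's algorithm.
f_1 = -11xz - 9x - 4z - 16, LT = xz.
f_2 = 2xz^{2} - \tfrac{3}{2}z^{2} + 7x + \tfrac{21}{2}, LT = xz^{2}.
f_3 = -6x^{2}z - 6z + 12, LT = x^{2}z.

S(f_1,f_2): lcm = xz^{2}. S = \tfrac{9}{11}xz + \tfrac{49}{44}z^{2} - \tfrac{7}{2}x + \tfrac{16}{11}z - \tfrac{21}{4}.
  leading term xz: subtract (-\tfrac{9}{121})·f_1 from \tfrac{9}{11}xz + \tfrac{49}{44}z^{2} - \tfrac{7}{2}x + \tfrac{16}{11}z - \tfrac{21}{4} → \tfrac{49}{44}z^{2} - \tfrac{1009}{242}x + \tfrac{140}{121}z - \tfrac{3117}{484}
  leading term z^{2}: no divisor's leading term divides it; move \tfrac{49}{44}z^{2} to the remainder.
  leading term x: no divisor's leading term divides it; move -\tfrac{1009}{242}x to the remainder.
  leading term z: no divisor's leading term divides it; move \tfrac{140}{121}z to the remainder.
  leading term 1: no divisor's leading term divides it; move -\tfrac{3117}{484} to the remainder.
  remainder \tfrac{49}{44}z^{2} - \tfrac{1009}{242}x + \tfrac{140}{121}z - \tfrac{3117}{484} ≠ 0; add h_4 = \tfrac{49}{44}z^{2} - \tfrac{1009}{242}x + \tfrac{140}{121}z - \tfrac{3117}{484} to the basis.

S(f_1,f_3): lcm = x^{2}z. S = \tfrac{9}{11}x^{2} + \tfrac{4}{11}xz + \tfrac{16}{11}x - z + 2.
  leading term x^{2}: no divisor's leading term divides it; move \tfrac{9}{11}x^{2} to the remainder.
  leading term xz: subtract (-\tfrac{4}{121})·f_1 from \tfrac{4}{11}xz + \tfrac{16}{11}x - z + 2 → \tfrac{140}{121}x - \tfrac{137}{121}z + \tfrac{178}{121}
  leading term x: no divisor's leading term divides it; move \tfrac{140}{121}x to the remainder.
  leading term z: no divisor's leading term divides it; move -\tfrac{137}{121}z to the remainder.
  leading term 1: no divisor's leading term divides it; move \tfrac{178}{121} to the remainder.
  remainder \tfrac{9}{11}x^{2} + \tfrac{140}{121}x - \tfrac{137}{121}z + \tfrac{178}{121} ≠ 0; add h_5 = \tfrac{9}{11}x^{2} + \tfrac{140}{121}x - \tfrac{137}{121}z + \tfrac{178}{121} to the basis.

S(f_2,f_3): lcm = x^{2}z^{2}. S = -\tfrac{3}{4}xz^{2} + \tfrac{7}{2}x^{2} - z^{2} + \tfrac{21}{4}x + 2z.
  leading term xz^{2}: subtract (\tfrac{3}{44}z)·f_1 from -\tfrac{3}{4}xz^{2} + \tfrac{7}{2}x^{2} - z^{2} + \tfrac{21}{4}x + 2z → \tfrac{7}{2}x^{2} + \tfrac{27}{44}xz - \tfrac{8}{11}z^{2} + \tfrac{21}{4}x + \tfrac{34}{11}z
  leading term x^{2}: subtract (\tfrac{77}{18})·h_5 from \tfrac{7}{2}x^{2} + \tfrac{27}{44}xz - \tfrac{8}{11}z^{2} + \tfrac{21}{4}x + \tfrac{34}{11}z → \tfrac{27}{44}xz - \tfrac{8}{11}z^{2} + \tfrac{119}{396}x + \tfrac{1571}{198}z - \tfrac{623}{99}
  leading term xz: subtract (-\tfrac{27}{484})·f_1 from \tfrac{27}{44}xz - \tfrac{8}{11}z^{2} + \tfrac{119}{396}x + \tfrac{1571}{198}z - \tfrac{623}{99} → -\tfrac{8}{11}z^{2} - \tfrac{439}{2178}x + \tfrac{16795}{2178}z - \tfrac{7825}{1089}
  leading term z^{2}: subtract (-\tfrac{32}{49})·h_4 from -\tfrac{8}{11}z^{2} - \tfrac{439}{2178}x + \tfrac{16795}{2178}z - \tfrac{7825}{1089} → -\tfrac{28373}{9702}x + \tfrac{11735}{1386}z - \tfrac{55259}{4851}
  leading term x: no divisor's leading term divides it; move -\tfrac{28373}{9702}x to the remainder.
  leading term z: no divisor's leading term divides it; move \tfrac{11735}{1386}z to the remainder.
  leading term 1: no divisor's leading term divides it; move -\tfrac{55259}{4851} to the remainder.
  remainder -\tfrac{28373}{9702}x + \tfrac{11735}{1386}z - \tfrac{55259}{4851} ≠ 0; add h_6 = -\tfrac{28373}{9702}x + \tfrac{11735}{1386}z - \tfrac{55259}{4851} to the basis.

S(f_1,h_4): lcm = xz^{2}. S = \tfrac{2018}{539}x^{2} - \tfrac{17}{77}xz + \tfrac{4}{11}z^{2} + \tfrac{3117}{539}x + \tfrac{16}{11}z.
  leading term x^{2}: subtract (\tfrac{2018}{441})·h_5 from \tfrac{2018}{539}x^{2} - \tfrac{17}{77}xz + \tfrac{4}{11}z^{2} + \tfrac{3117}{539}x + \tfrac{16}{11}z → -\tfrac{17}{77}xz + \tfrac{4}{11}z^{2} + \tfrac{26063}{53361}x + \tfrac{354082}{53361}z - \tfrac{359204}{53361}
  leading term xz: subtract (\tfrac{17}{847})·f_1 from -\tfrac{17}{77}xz + \tfrac{4}{11}z^{2} + \tfrac{26063}{53361}x + \tfrac{354082}{53361}z - \tfrac{359204}{53361} → \tfrac{4}{11}z^{2} + \tfrac{35702}{53361}x + \tfrac{358366}{53361}z - \tfrac{342068}{53361}
  leading term z^{2}: subtract (\tfrac{16}{49})·h_4 from \tfrac{4}{11}z^{2} + \tfrac{35702}{53361}x + \tfrac{358366}{53361}z - \tfrac{342068}{53361} → \tfrac{9850}{4851}x + \tfrac{30746}{4851}z - \tfrac{20896}{4851}
  leading term x: subtract (-\tfrac{19700}{28373})·h_6 from \tfrac{9850}{4851}x + \tfrac{30746}{4851}z - \tfrac{20896}{4851} → \tfrac{16984692}{1390277}z - \tfrac{16984692}{1390277}
  leading term z: no divisor's leading term divides it; move \tfrac{16984692}{1390277}z to the remainder.
  leading term 1: no divisor's leading term divides it; move -\tfrac{16984692}{1390277} to the remainder.
  remainder \tfrac{16984692}{1390277}z - \tfrac{16984692}{1390277} ≠ 0; add h_7 = \tfrac{16984692}{1390277}z - \tfrac{16984692}{1390277} to the basis.

The other S-polynomials (S(f_2,h_4), S(f_3,h_4), S(f_1,h_5), S(f_2,h_5), S(f_3,h_5), S(h_4,h_5), S(f_1,h_6), S(f_2,h_6), S(f_3,h_6), S(h_4,h_6), S(h_5,h_6), S(f_1,h_7), S(f_2,h_7), S(f_3,h_7), S(h_4,h_7), S(h_5,h_7), S(h_6,h_7)) all reduce to 0 modulo the current basis, so we have a Gröbner basis.
Inter-reduce: drop elements whose leading term is divisible by another's, tail-reduce, and make monic.
Reduced Gröbner basis: {x + 1, z - 1}.
Label its elements g_1 = x + 1, g_2 = z - 1.

Reduce p = 8y^{2} + 6y modulo G:
  leading term y^{2}: no divisor's leading term divides it; move 8y^{2} to the remainder.
  leading term y: no divisor's leading term divides it; move 6y to the remainder.
  normal form = 8y^{2} + 6y.
The normal form is nonzero, so p ∉ I. Since p minus its normal form lies in I, I + (p) = I + (r) where r = 8y^{2} + 6y; decide whether this ideal is the whole ring.
Run Buchberger on G together with r (pairs among the g_i already reduce to 0 since G is a Gröbner basis):
g_1 = x + 1, LT = x.
g_2 = z - 1, LT = z.
r = 8y^{2} + 6y, LT = y^{2}.

The S-polynomials (S(g_1,g_2), S(g_1,r), S(g_2,r)) all reduce to 0 modulo the current basis, so we have a Gröbner basis.
Inter-reduce: drop elements whose leading term is divisible by another's, tail-reduce, and make monic.
Reduced Gröbner basis: {y^{2} + \tfrac{3}{4}y, x + 1, z - 1}.
The reduced Gröbner basis of I + (p) is {y^{2} + \tfrac{3}{4}y, x + 1, z - 1} ≠ {1}, a proper ideal, so the enlarged system stays consistent: p is independent of I, with normal form 8y^{2} + 6y.

8y^{2} + 6y is independent of I; its normal form modulo I is 8y^{2} + 6y.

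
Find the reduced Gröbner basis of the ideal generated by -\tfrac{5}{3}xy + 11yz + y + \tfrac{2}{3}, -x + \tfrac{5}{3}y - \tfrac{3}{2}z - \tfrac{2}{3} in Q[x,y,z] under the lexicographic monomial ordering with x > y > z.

G = {x - \tfrac{5}{3}y + \tfrac{3}{2}z + \tfrac{2}{3}, y^{2} - \tfrac{243}{50}yz - \tfrac{19}{25}y - \tfrac{6}{25}}

This is the nonlinear analogue of row-reducing a linear system.

f_1 = -\tfrac{5}{3}xy + 11yz + y + \tfrac{2}{3}, LT = xy.
f_2 = -x + \tfrac{5}{3}y - \tfrac{3}{2}z - \tfrac{2}{3}, LT = x.

S(f_1,f_2): lcm = xy. S = \tfrac{5}{3}y^{2} - \tfrac{81}{10}yz - \tfrac{19}{15}y - \tfrac{2}{5}.
  leading term y^{2}: no divisor's leading term divides it; move \tfrac{5}{3}y^{2} to the remainder.
  leading term yz: no divisor's leading term divides it; move -\tfrac{81}{10}yz to the remainder.
  leading term y: no divisor's leading term divides it; move -\tfrac{19}{15}y to the remainder.
  leading term 1: no divisor's leading term divides it; move -\tfrac{2}{5} to the remainder.
  remainder \tfrac{5}{3}y^{2} - \tfrac{81}{10}yz - \tfrac{19}{15}y - \tfrac{2}{5} ≠ 0; add g_3 = \tfrac{5}{3}y^{2} - \tfrac{81}{10}yz - \tfrac{19}{15}y - \tfrac{2}{5} to the basis.

S(f_1,g_3): lcm = xy^{2}. S = \tfrac{243}{50}xyz + \tfrac{19}{25}xy + \tfrac{6}{25}x - \tfrac{33}{5}y^{2}z - \tfrac{3}{5}y^{2} - \tfrac{2}{5}y.
  leading term xyz: subtract (-\tfrac{729}{250}z)·f_1 from \tfrac{243}{50}xyz + \tfrac{19}{25}xy + \tfrac{6}{25}x - \tfrac{33}{5}y^{2}z - \tfrac{3}{5}y^{2} - \tfrac{2}{5}y → \tfrac{19}{25}xy + \tfrac{6}{25}x - \tfrac{33}{5}y^{2}z - \tfrac{3}{5}y^{2} + \tfrac{8019}{250}yz^{2} + \tfrac{729}{250}yz - \tfrac{2}{5}y + \tfrac{243}{125}z
  leading term xy: subtract (-\tfrac{57}{125})·f_1 from \tfrac{19}{25}xy + \tfrac{6}{25}x - \tfrac{33}{5}y^{2}z - \tfrac{3}{5}y^{2} + \tfrac{8019}{250}yz^{2} + \tfrac{729}{250}yz - \tfrac{2}{5}y + \tfrac{243}{125}z → \tfrac{6}{25}x - \tfrac{33}{5}y^{2}z - \tfrac{3}{5}y^{2} + \tfrac{8019}{250}yz^{2} + \tfrac{1983}{250}yz + \tfrac{7}{125}y + \tfrac{243}{125}z + \tfrac{38}{125}
  leading term x: subtract (-\tfrac{6}{25})·f_2 from \tfrac{6}{25}x - \tfrac{33}{5}y^{2}z - \tfrac{3}{5}y^{2} + \tfrac{8019}{250}yz^{2} + \tfrac{1983}{250}yz + \tfrac{7}{125}y + \tfrac{243}{125}z + \tfrac{38}{125} → -\tfrac{33}{5}y^{2}z - \tfrac{3}{5}y^{2} + \tfrac{8019}{250}yz^{2} + \tfrac{1983}{250}yz + \tfrac{57}{125}y + \tfrac{198}{125}z + \tfrac{18}{125}
  leading term y^{2}z: subtract (-\tfrac{99}{25}z)·g_3 from -\tfrac{33}{5}y^{2}z - \tfrac{3}{5}y^{2} + \tfrac{8019}{250}yz^{2} + \tfrac{1983}{250}yz + \tfrac{57}{125}y + \tfrac{198}{125}z + \tfrac{18}{125} → -\tfrac{3}{5}y^{2} + \tfrac{729}{250}yz + \tfrac{57}{125}y + \tfrac{18}{125}
  leading term y^{2}: subtract (-\tfrac{9}{25})·g_3 from -\tfrac{3}{5}y^{2} + \tfrac{729}{250}yz + \tfrac{57}{125}y + \tfrac{18}{125} → 0
  remainder 0.

S(f_2,g_3): leading monomials are coprime, so the S-polynomial reduces to 0 (Buchberger's first criterion).
Every S-polynomial of the final basis reduces to 0, so we have a Gröbner basis.
Inter-reduce: drop elements whose leading term is divisible by another's, tail-reduce, and make monic.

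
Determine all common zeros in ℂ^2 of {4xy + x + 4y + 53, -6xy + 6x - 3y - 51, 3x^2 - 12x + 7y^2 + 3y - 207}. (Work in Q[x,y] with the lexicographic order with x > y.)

{(-5, 3)}

Compute a lex Gröbner basis by Buchberger's algorithm.
f_1 = 4xy + x + 4y + 53, LT = xy.
f_2 = -6xy + 6x - 3y - 51, LT = xy.
f_3 = 3x^2 - 12x + 7y^2 + 3y - 207, LT = x^2.

S(f_1,f_2): lcm = xy. S = 5/4x + 1/2y + 19/4.
  leading term x: no divisor's leading term divides it; move 5/4x to the remainder.
  leading term y: no divisor's leading term divides it; move 1/2y to the remainder.
  leading term 1: no divisor's leading term divides it; move 19/4 to the remainder.
  remainder 5/4x + 1/2y + 19/4 ≠ 0; add h_4 = 5/4x + 1/2y + 19/4 to the basis.

S(f_1,f_3): lcm = x^2y. S = 1/4x^2 + 5xy + 53/4x - 7/3y^3 - y^2 + 69y.
  leading term x^2: subtract (1/12)·f_3 from 1/4x^2 + 5xy + 53/4x - 7/3y^3 - y^2 + 69y → 5xy + 57/4x - 7/3y^3 - 19/12y^2 + 275/4y + 69/4
  leading term xy: subtract (5/4)·f_1 from 5xy + 57/4x - 7/3y^3 - 19/12y^2 + 275/4y + 69/4 → 13x - 7/3y^3 - 19/12y^2 + 255/4y - 49
  leading term x: subtract (52/5)·h_4 from 13x - 7/3y^3 - 19/12y^2 + 255/4y - 49 → -7/3y^3 - 19/12y^2 + 1171/20y - 492/5
  leading term y^3: no divisor's leading term divides it; move -7/3y^3 to the remainder.
  leading term y^2: no divisor's leading term divides it; move -19/12y^2 to the remainder.
  leading term y: no divisor's leading term divides it; move 1171/20y to the remainder.
  leading term 1: no divisor's leading term divides it; move -492/5 to the remainder.
  remainder -7/3y^3 - 19/12y^2 + 1171/20y - 492/5 ≠ 0; add h_5 = -7/3y^3 - 19/12y^2 + 1171/20y - 492/5 to the basis.

S(f_2,f_3): lcm = x^2y. S = -x^2 + 9/2xy + 17/2x - 7/3y^3 - y^2 + 69y.
  leading term x^2: subtract (-1/3)·f_3 from -x^2 + 9/2xy + 17/2x - 7/3y^3 - y^2 + 69y → 9/2xy + 9/2x - 7/3y^3 + 4/3y^2 + 70y - 69
  leading term xy: subtract (9/8)·f_1 from 9/2xy + 9/2x - 7/3y^3 + 4/3y^2 + 70y - 69 → 27/8x - 7/3y^3 + 4/3y^2 + 131/2y - 1029/8
  leading term x: subtract (27/10)·h_4 from 27/8x - 7/3y^3 + 4/3y^2 + 131/2y - 1029/8 → -7/3y^3 + 4/3y^2 + 1283/20y - 2829/20
  leading term y^3: subtract (1)·h_5 from -7/3y^3 + 4/3y^2 + 1283/20y - 2829/20 → 35/12y^2 + 28/5y - 861/20
  leading term y^2: no divisor's leading term divides it; move 35/12y^2 to the remainder.
  leading term y: no divisor's leading term divides it; move 28/5y to the remainder.
  leading term 1: no divisor's leading term divides it; move -861/20 to the remainder.
  remainder 35/12y^2 + 28/5y - 861/20 ≠ 0; add h_6 = 35/12y^2 + 28/5y - 861/20 to the basis.

S(f_1,h_4): lcm = xy. S = 1/4x - 2/5y^2 - 14/5y + 53/4.
  leading term x: subtract (1/5)·h_4 from 1/4x - 2/5y^2 - 14/5y + 53/4 → -2/5y^2 - 29/10y + 123/10
  leading term y^2: subtract (-24/175)·h_6 from -2/5y^2 - 29/10y + 123/10 → -533/250y + 1599/250
  leading term y: no divisor's leading term divides it; move -533/250y to the remainder.
  leading term 1: no divisor's leading term divides it; move 1599/250 to the remainder.
  remainder -533/250y + 1599/250 ≠ 0; add h_7 = -533/250y + 1599/250 to the basis.

The other S-polynomials (S(f_2,h_4), S(f_3,h_4), S(f_1,h_5), S(f_2,h_5), S(f_3,h_5), S(h_4,h_5), S(f_1,h_6), S(f_2,h_6), S(f_3,h_6), S(h_4,h_6), S(h_5,h_6), S(f_1,h_7), S(f_2,h_7), S(f_3,h_7), S(h_4,h_7), S(h_5,h_7), S(h_6,h_7)) all reduce to 0 modulo the current basis, so we have a Gröbner basis.
Inter-reduce: drop elements whose leading term is divisible by another's, tail-reduce, and make monic.
Reduced Gröbner basis: {x + 5, y - 3}.

The lex basis is triangular: the last element involves only y. Solving y - 3 = 0 gives y ∈ {3}; substituting each value into the earlier elements determines the remaining variables.
  y = 3: the earlier basis element becomes x + 5 = 0, giving x = -5 — point (-5, 3).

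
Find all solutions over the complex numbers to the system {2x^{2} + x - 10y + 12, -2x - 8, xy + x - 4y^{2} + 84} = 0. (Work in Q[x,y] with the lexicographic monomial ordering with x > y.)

Compute a lex Gröbner basis by Buchberger's algorithm.
f_1 = 2x^{2} + x - 10y + 12, LT = x^{2}.
f_2 = -2x - 8, LT = x.
f_3 = xy + x - 4y^{2} + 84, LT = xy.

S(f_1,f_2): lcm = x^{2}. S = -\tfrac{7}{2}x - 5y + 6.
  leading term x: subtract (\tfrac{7}{4})·f_2 from -\tfrac{7}{2}x - 5y + 6 → -5y + 20
  leading term y: no divisor's leading term divides it; move -5y to the remainder.
  leading term 1: no divisor's leading term divides it; move 20 to the remainder.
  remainder -5y + 20 ≠ 0; add h_4 = -5y + 20 to the basis.

S(f_1,f_3): lcm = x^{2}y. S = -x^{2} + 4xy^{2} + \tfrac{1}{2}xy - 84x - 5y^{2} + 6y.
  leading term x^{2}: subtract (-\tfrac{1}{2})·f_1 from -x^{2} + 4xy^{2} + \tfrac{1}{2}xy - 84x - 5y^{2} + 6y → 4xy^{2} + \tfrac{1}{2}xy - \tfrac{167}{2}x - 5y^{2} + y + 6
  leading term xy^{2}: subtract (-2y^{2})·f_2 from 4xy^{2} + \tfrac{1}{2}xy - \tfrac{167}{2}x - 5y^{2} + y + 6 → \tfrac{1}{2}xy - \tfrac{167}{2}x - 21y^{2} + y + 6
  leading term xy: subtract (-\tfrac{1}{4}y)·f_2 from \tfrac{1}{2}xy - \tfrac{167}{2}x - 21y^{2} + y + 6 → -\tfrac{167}{2}x - 21y^{2} - y + 6
  leading term x: subtract (\tfrac{167}{4})·f_2 from -\tfrac{167}{2}x - 21y^{2} - y + 6 → -21y^{2} - y + 340
  leading term y^{2}: subtract (\tfrac{21}{5}y)·h_4 from -21y^{2} - y + 340 → -85y + 340
  leading term y: subtract (17)·h_4 from -85y + 340 → 0
  remainder 0.

S(f_2,f_3): lcm = xy. S = -x + 4y^{2} + 4y - 84.
  leading term x: subtract (\tfrac{1}{2})·f_2 from -x + 4y^{2} + 4y - 84 → 4y^{2} + 4y - 80
  leading term y^{2}: subtract (-\tfrac{4}{5}y)·h_4 from 4y^{2} + 4y - 80 → 20y - 80
  leading term y: subtract (-4)·h_4 from 20y - 80 → 0
  remainder 0.

S(f_1,h_4): leading monomials are coprime, so the S-polynomial reduces to 0 (Buchberger's first criterion).
S(f_2,h_4): leading monomials are coprime, so the S-polynomial reduces to 0 (Buchberger's first criterion).
S(f_3,h_4): lcm = xy. S = 5x - 4y^{2} + 84.
  leading term x: subtract (-\tfrac{5}{2})·f_2 from 5x - 4y^{2} + 84 → -4y^{2} + 64
  leading term y^{2}: subtract (\tfrac{4}{5}y)·h_4 from -4y^{2} + 64 → -16y + 64
  leading term y: subtract (\tfrac{16}{5})·h_4 from -16y + 64 → 0
  remainder 0.

Every S-polynomial of the final basis reduces to 0, so we have a Gröbner basis.
Inter-reduce: drop elements whose leading term is divisible by another's, tail-reduce, and make monic.
Reduced Gröbner basis: {x + 4, y - 4}.

A lex Gröbner basis eliminates variables successively. Here y - 4 depends only on y, with roots {4}; lifting each root through the earlier basis elements recovers the full solutions.
  y = 4: the earlier basis element becomes x + 4 = 0, giving x = -4 — point (-4, 4).

{(-4, 4)}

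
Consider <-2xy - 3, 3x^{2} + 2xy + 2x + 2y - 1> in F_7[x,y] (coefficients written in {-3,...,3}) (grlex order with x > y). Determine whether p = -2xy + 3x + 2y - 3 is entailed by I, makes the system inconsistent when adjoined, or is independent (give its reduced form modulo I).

First compute the reduced Gröbner basis of I by Buchberger's algorithm.
f_1 = -2xy - 3, LT = xy.
f_2 = 3x^{2} + 2xy + 2x + 2y - 1, LT = x^{2}.

S(f_1,f_2): lcm = x^{2}y. S = -3xy^{2} - 3xy - 3y^{2} - 2x - 2y.
  leading term xy^{2}: subtract (-2y)·f_1 from -3xy^{2} - 3xy - 3y^{2} - 2x - 2y → -3xy - 3y^{2} - 2x - y
  leading term xy: subtract (-2)·f_1 from -3xy - 3y^{2} - 2x - y → -3y^{2} - 2x - y + 1
  leading term y^{2}: no divisor's leading term divides it; move -3y^{2} to the remainder.
  leading term x: no divisor's leading term divides it; move -2x to the remainder.
  leading term y: no divisor's leading term divides it; move -y to the remainder.
  leading term 1: no divisor's leading term divides it; move 1 to the remainder.
  remainder -3y^{2} - 2x - y + 1 ≠ 0; add h_3 = -3y^{2} - 2x - y + 1 to the basis.

The other S-polynomials (S(f_1,h_3), S(f_2,h_3)) all reduce to 0 modulo the current basis, so we have a Gröbner basis.
Inter-reduce: drop elements whose leading term is divisible by another's, tail-reduce, and make monic.
Reduced Gröbner basis: {x^{2} + 3x + 3y + 1, xy - 2, y^{2} + 3x - 2y + 2}.
Label its elements g_1 = x^{2} + 3x + 3y + 1, g_2 = xy - 2, g_3 = y^{2} + 3x - 2y + 2.

Reduce p = -2xy + 3x + 2y - 3 modulo G:
  leading term xy: subtract (-2)·g_2 from -2xy + 3x + 2y - 3 → 3x + 2y
  leading term x: no divisor's leading term divides it; move 3x to the remainder.
  leading term y: no divisor's leading term divides it; move 2y to the remainder.
  normal form = 3x + 2y.
The normal form is nonzero, so p ∉ I. Since p minus its normal form lies in I, I + (p) = I + (r) where r = 3x + 2y; decide whether this ideal is the whole ring.
Run Buchberger on G together with r (pairs among the g_i already reduce to 0 since G is a Gröbner basis):
g_1 = x^{2} + 3x + 3y + 1, LT = x^{2}.
g_2 = xy - 2, LT = xy.
g_3 = y^{2} + 3x - 2y + 2, LT = y^{2}.
r = 3x + 2y, LT = x.

S(g_1,r): lcm = x^{2}. S = -3xy + 3x + 3y + 1.
  leading term xy: subtract (-3)·g_2 from -3xy + 3x + 3y + 1 → 3x + 3y + 2
  leading term x: subtract (1)·r from 3x + 3y + 2 → y + 2
  leading term y: no divisor's leading term divides it; move y to the remainder.
  leading term 1: no divisor's leading term divides it; move 2 to the remainder.
  remainder y + 2 ≠ 0; add m_5 = y + 2 to the basis.

The other S-polynomials (S(g_1,g_2), S(g_1,g_3), S(g_2,g_3), S(g_2,r), S(g_3,r), S(g_1,m_5), S(g_2,m_5), S(g_3,m_5), S(r,m_5)) all reduce to 0 modulo the current basis, so we have a Gröbner basis.
Inter-reduce: drop elements whose leading term is divisible by another's, tail-reduce, and make monic.
Reduced Gröbner basis: {x + 1, y + 2}.
The reduced Gröbner basis of I + (p) is {x + 1, y + 2} ≠ {1}, a proper ideal, so the enlarged system stays consistent: p is independent of I, with normal form 3x + 2y.

-2xy + 3x + 2y - 3 is independent of I; its normal form modulo I is 3x + 2y.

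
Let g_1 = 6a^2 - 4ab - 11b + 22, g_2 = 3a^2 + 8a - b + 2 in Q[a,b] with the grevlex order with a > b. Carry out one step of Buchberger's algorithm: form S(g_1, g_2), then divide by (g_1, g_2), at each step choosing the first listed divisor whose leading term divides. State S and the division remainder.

lcm(LM(g_1), LM(g_2)) = a^2.
S = (lcm/LT(g_1))·g_1 − (lcm/LT(g_2))·g_2 = -2/3ab - 8/3a - 3/2b + 3.
Reduce S modulo (g_1, g_2) in that order:
  leading term ab: no divisor's leading term divides it; move -2/3ab to the remainder.
  leading term a: no divisor's leading term divides it; move -8/3a to the remainder.
  leading term b: no divisor's leading term divides it; move -3/2b to the remainder.
  leading term 1: no divisor's leading term divides it; move 3 to the remainder.
The remainder -2/3ab - 8/3a - 3/2b + 3 is nonzero, so it would be added as the next basis element.
This is the inner loop of Buchberger's algorithm — each nonzero remainder becomes a new basis element.

S(g_1, g_2) = -2/3ab - 8/3a - 3/2b + 3; remainder on division = -2/3ab - 8/3a - 3/2b + 3.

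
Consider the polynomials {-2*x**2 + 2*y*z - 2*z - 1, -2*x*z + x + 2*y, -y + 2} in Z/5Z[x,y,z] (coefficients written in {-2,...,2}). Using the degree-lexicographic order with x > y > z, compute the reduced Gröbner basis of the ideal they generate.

Buchberger's algorithm terminates because the ascending chain of leading-term ideals stabilizes.

f_1 = -2*x**2 + 2*y*z - 2*z - 1, LT = x**2.
f_2 = -2*x*z + x + 2*y, LT = x*z.
f_3 = -y + 2, LT = y.

S(f_1,f_2): lcm = x**2*z. S = -y*z**2 - 2*x**2 + x*y + z**2 - 2*z.
  leading term y*z**2: subtract (z**2)·f_3 from -y*z**2 - 2*x**2 + x*y + z**2 - 2*z → -2*x**2 + x*y - z**2 - 2*z
  leading term x**2: subtract (1)·f_1 from -2*x**2 + x*y - z**2 - 2*z → x*y - 2*y*z - z**2 + 1
  leading term x*y: subtract (-x)·f_3 from x*y - 2*y*z - z**2 + 1 → -2*y*z - z**2 + 2*x + 1
  leading term y*z: subtract (2*z)·f_3 from -2*y*z - z**2 + 2*x + 1 → -z**2 + 2*x + z + 1
  leading term z**2: no divisor's leading term divides it; move -z**2 to the remainder.
  leading term x: no divisor's leading term divides it; move 2*x to the remainder.
  leading term z: no divisor's leading term divides it; move z to the remainder.
  leading term 1: no divisor's leading term divides it; move 1 to the remainder.
  remainder -z**2 + 2*x + z + 1 ≠ 0; add g_4 = -z**2 + 2*x + z + 1 to the basis.

S(f_1,f_3): leading monomials are coprime, so the S-polynomial reduces to 0 (Buchberger's first criterion).
S(f_2,f_3): leading monomials are coprime, so the S-polynomial reduces to 0 (Buchberger's first criterion).
S(f_1,g_4): leading monomials are coprime, so the S-polynomial reduces to 0 (Buchberger's first criterion).
S(f_2,g_4): lcm = x*z**2. S = 2*x**2 - 2*x*z - y*z + x.
  leading term x**2: subtract (-1)·f_1 from 2*x**2 - 2*x*z - y*z + x → -2*x*z + y*z + x - 2*z - 1
  leading term x*z: subtract (1)·f_2 from -2*x*z + y*z + x - 2*z - 1 → y*z - 2*y - 2*z - 1
  leading term y*z: subtract (-z)·f_3 from y*z - 2*y - 2*z - 1 → -2*y - 1
  leading term y: subtract (2)·f_3 from -2*y - 1 → 0
  remainder 0.

S(f_3,g_4): leading monomials are coprime, so the S-polynomial reduces to 0 (Buchberger's first criterion).
Every S-polynomial of the final basis reduces to 0, so we have a Gröbner basis.

G = {x**2 - z - 2, x*z + 2*x - 2, z**2 - 2*x - z - 1, y - 2}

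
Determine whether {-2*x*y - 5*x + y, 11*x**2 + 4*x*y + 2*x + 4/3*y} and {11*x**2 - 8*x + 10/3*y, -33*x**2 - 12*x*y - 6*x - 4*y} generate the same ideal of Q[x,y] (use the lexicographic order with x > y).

Yes, the ideals are equal.

For a fixed monomial order, each ideal has a unique reduced Gröbner basis; comparing bases decides equality.
Buchberger on the first generating set:
f_1 = -2*x*y - 5*x + y, LT = x*y.
f_2 = 11*x**2 + 4*x*y + 2*x + 4/3*y, LT = x**2.

S(f_1,f_2): lcm = x**2*y. S = 5/2*x**2 - 4/11*x*y**2 - 15/22*x*y - 4/33*y**2.
  leading term x**2: subtract (5/22)·f_2 from 5/2*x**2 - 4/11*x*y**2 - 15/22*x*y - 4/33*y**2 → -4/11*x*y**2 - 35/22*x*y - 5/11*x - 4/33*y**2 - 10/33*y
  leading term x*y**2: subtract (2/11*y)·f_1 from -4/11*x*y**2 - 35/22*x*y - 5/11*x - 4/33*y**2 - 10/33*y → -15/22*x*y - 5/11*x - 10/33*y**2 - 10/33*y
  leading term x*y: subtract (15/44)·f_1 from -15/22*x*y - 5/11*x - 10/33*y**2 - 10/33*y → 5/4*x - 10/33*y**2 - 85/132*y
  leading term x: no divisor's leading term divides it; move 5/4*x to the remainder.
  leading term y**2: no divisor's leading term divides it; move -10/33*y**2 to the remainder.
  leading term y: no divisor's leading term divides it; move -85/132*y to the remainder.
  remainder 5/4*x - 10/33*y**2 - 85/132*y ≠ 0; add g_3 = 5/4*x - 10/33*y**2 - 85/132*y to the basis.

S(f_1,g_3): lcm = x*y. S = 5/2*x + 8/33*y**3 + 17/33*y**2 - 1/2*y.
  leading term x: subtract (2)·g_3 from 5/2*x + 8/33*y**3 + 17/33*y**2 - 1/2*y → 8/33*y**3 + 37/33*y**2 + 26/33*y
  leading term y**3: no divisor's leading term divides it; move 8/33*y**3 to the remainder.
  leading term y**2: no divisor's leading term divides it; move 37/33*y**2 to the remainder.
  leading term y: no divisor's leading term divides it; move 26/33*y to the remainder.
  remainder 8/33*y**3 + 37/33*y**2 + 26/33*y ≠ 0; add g_4 = 8/33*y**3 + 37/33*y**2 + 26/33*y to the basis.

The other S-polynomials (S(f_2,g_3), S(f_1,g_4), S(f_2,g_4), S(g_3,g_4)) all reduce to 0 modulo the current basis, so we have a Gröbner basis.
Inter-reduce: drop elements whose leading term is divisible by another's, tail-reduce, and make monic.
Reduced Gröbner basis: {x - 8/33*y**2 - 17/33*y, y**3 + 37/8*y**2 + 13/4*y}.

Buchberger on the second generating set:
h_1 = 11*x**2 - 8*x + 10/3*y, LT = x**2.
h_2 = -33*x**2 - 12*x*y - 6*x - 4*y, LT = x**2.

S(h_1,h_2): lcm = x**2. S = -4/11*x*y - 10/11*x + 2/11*y.
  leading term x*y: no divisor's leading term divides it; move -4/11*x*y to the remainder.
  leading term x: no divisor's leading term divides it; move -10/11*x to the remainder.
  leading term y: no divisor's leading term divides it; move 2/11*y to the remainder.
  remainder -4/11*x*y - 10/11*x + 2/11*y ≠ 0; add k_3 = -4/11*x*y - 10/11*x + 2/11*y to the basis.

S(h_1,k_3): lcm = x**2*y. S = -5/2*x**2 - 5/22*x*y + 10/33*y**2.
  leading term x**2: subtract (-5/22)·h_1 from -5/2*x**2 - 5/22*x*y + 10/33*y**2 → -5/22*x*y - 20/11*x + 10/33*y**2 + 25/33*y
  leading term x*y: subtract (5/8)·k_3 from -5/22*x*y - 20/11*x + 10/33*y**2 + 25/33*y → -5/4*x + 10/33*y**2 + 85/132*y
  leading term x: no divisor's leading term divides it; move -5/4*x to the remainder.
  leading term y**2: no divisor's leading term divides it; move 10/33*y**2 to the remainder.
  leading term y: no divisor's leading term divides it; move 85/132*y to the remainder.
  remainder -5/4*x + 10/33*y**2 + 85/132*y ≠ 0; add k_4 = -5/4*x + 10/33*y**2 + 85/132*y to the basis.

S(k_3,k_4): lcm = x*y. S = 5/2*x + 8/33*y**3 + 17/33*y**2 - 1/2*y.
  leading term x: subtract (-2)·k_4 from 5/2*x + 8/33*y**3 + 17/33*y**2 - 1/2*y → 8/33*y**3 + 37/33*y**2 + 26/33*y
  leading term y**3: no divisor's leading term divides it; move 8/33*y**3 to the remainder.
  leading term y**2: no divisor's leading term divides it; move 37/33*y**2 to the remainder.
  leading term y: no divisor's leading term divides it; move 26/33*y to the remainder.
  remainder 8/33*y**3 + 37/33*y**2 + 26/33*y ≠ 0; add k_5 = 8/33*y**3 + 37/33*y**2 + 26/33*y to the basis.

The other S-polynomials (S(h_2,k_3), S(h_1,k_4), S(h_2,k_4), S(h_1,k_5), S(h_2,k_5), S(k_3,k_5), S(k_4,k_5)) all reduce to 0 modulo the current basis, so we have a Gröbner basis.
Inter-reduce: drop elements whose leading term is divisible by another's, tail-reduce, and make monic.
Reduced Gröbner basis: {x - 8/33*y**2 - 17/33*y, y**3 + 37/8*y**2 + 13/4*y}.

Same reduced basis, so the two generating sets span the same ideal.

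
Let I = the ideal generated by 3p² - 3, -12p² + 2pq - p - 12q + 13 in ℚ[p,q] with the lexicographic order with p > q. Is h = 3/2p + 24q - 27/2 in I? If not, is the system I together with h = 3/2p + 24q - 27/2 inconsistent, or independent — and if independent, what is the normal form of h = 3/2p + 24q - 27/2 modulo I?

Adjoining 3/2p + 24q - 27/2 makes the ideal the whole ring: the system is inconsistent.

First compute the reduced Gröbner basis of I by Buchberger's algorithm.
f_1 = 3p² - 3, LT = p².
f_2 = -12p² + 2pq - p - 12q + 13, LT = p².

S(f_1,f_2): lcm = p². S = ⅙pq - 1/12p - q + 1/12.
  leading term pq: no divisor's leading term divides it; move ⅙pq to the remainder.
  leading term p: no divisor's leading term divides it; move -1/12p to the remainder.
  leading term q: no divisor's leading term divides it; move -q to the remainder.
  leading term 1: no divisor's leading term divides it; move 1/12 to the remainder.
  remainder ⅙pq - 1/12p - q + 1/12 ≠ 0; add k_3 = ⅙pq - 1/12p - q + 1/12 to the basis.

S(f_1,k_3): lcm = p²q. S = ½p² + 6pq - ½p - q.
  leading term p²: subtract (⅙)·f_1 from ½p² + 6pq - ½p - q → 6pq - ½p - q + ½
  leading term pq: subtract (36)·k_3 from 6pq - ½p - q + ½ → 5/2p + 35q - 5/2
  leading term p: no divisor's leading term divides it; move 5/2p to the remainder.
  leading term q: no divisor's leading term divides it; move 35q to the remainder.
  leading term 1: no divisor's leading term divides it; move -5/2 to the remainder.
  remainder 5/2p + 35q - 5/2 ≠ 0; add k_4 = 5/2p + 35q - 5/2 to the basis.

S(k_3,k_4): lcm = pq. S = -½p - 14q² - 5q + ½.
  leading term p: subtract (-⅕)·k_4 from -½p - 14q² - 5q + ½ → -14q² + 2q
  leading term q²: no divisor's leading term divides it; move -14q² to the remainder.
  leading term q: no divisor's leading term divides it; move 2q to the remainder.
  remainder -14q² + 2q ≠ 0; add k_5 = -14q² + 2q to the basis.

The other S-polynomials (S(f_2,k_3), S(f_1,k_4), S(f_2,k_4), S(f_1,k_5), S(f_2,k_5), S(k_3,k_5), S(k_4,k_5)) all reduce to 0 modulo the current basis, so we have a Gröbner basis.
Inter-reduce: drop elements whose leading term is divisible by another's, tail-reduce, and make monic.
Reduced Gröbner basis: {p + 14q - 1, q² - 1/7q}.
Label its elements g_1 = p + 14q - 1, g_2 = q² - 1/7q.

Reduce h = 3/2p + 24q - 27/2 modulo G:
  leading term p: subtract (3/2)·g_1 from 3/2p + 24q - 27/2 → 3q - 12
  leading term q: no divisor's leading term divides it; move 3q to the remainder.
  leading term 1: no divisor's leading term divides it; move -12 to the remainder.
  normal form = 3q - 12.
The normal form is nonzero, so h ∉ I. Since h minus its normal form lies in I, I + (h) = I + (r) where r = 3q - 12; decide whether this ideal is the whole ring.
Run Buchberger on G together with r (pairs among the g_i already reduce to 0 since G is a Gröbner basis):
g_1 = p + 14q - 1, LT = p.
g_2 = q² - 1/7q, LT = q².
r = 3q - 12, LT = q.

S(g_2,r): lcm = q². S = 27/7q.
  leading term q: subtract (9/7)·r from 27/7q → 108/7
  leading term 1: no divisor's leading term divides it; move 108/7 to the remainder.
  remainder 108/7 ≠ 0; add m_4 = 108/7 to the basis.

The other S-polynomials (S(g_1,g_2), S(g_1,r), S(g_1,m_4), S(g_2,m_4), S(r,m_4)) all reduce to 0 modulo the current basis, so we have a Gröbner basis.
Inter-reduce: drop elements whose leading term is divisible by another's, tail-reduce, and make monic.
Reduced Gröbner basis: {1}.
The reduced Gröbner basis of I + (h) is {1}: the ideal is the whole ring, so the enlarged system has no common solution — adjoining h is inconsistent.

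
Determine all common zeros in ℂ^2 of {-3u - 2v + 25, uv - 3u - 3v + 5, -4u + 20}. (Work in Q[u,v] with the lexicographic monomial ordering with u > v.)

Compute a lex Gröbner basis by Buchberger's algorithm.
f_1 = -3u - 2v + 25, LT = u.
f_2 = uv - 3u - 3v + 5, LT = uv.
f_3 = -4u + 20, LT = u.

S(f_1,f_2): lcm = uv. S = 3u + 2/3v^2 - 16/3v - 5.
  leading term u: subtract (-1)·f_1 from 3u + 2/3v^2 - 16/3v - 5 → 2/3v^2 - 22/3v + 20
  leading term v^2: no divisor's leading term divides it; move 2/3v^2 to the remainder.
  leading term v: no divisor's leading term divides it; move -22/3v to the remainder.
  leading term 1: no divisor's leading term divides it; move 20 to the remainder.
  remainder 2/3v^2 - 22/3v + 20 ≠ 0; add h_4 = 2/3v^2 - 22/3v + 20 to the basis.

S(f_1,f_3): lcm = u. S = 2/3v - 10/3.
  leading term v: no divisor's leading term divides it; move 2/3v to the remainder.
  leading term 1: no divisor's leading term divides it; move -10/3 to the remainder.
  remainder 2/3v - 10/3 ≠ 0; add h_5 = 2/3v - 10/3 to the basis.

S(f_2,f_3): lcm = uv. S = -3u + 2v + 5.
  leading term u: subtract (1)·f_1 from -3u + 2v + 5 → 4v - 20
  leading term v: subtract (6)·h_5 from 4v - 20 → 0
  remainder 0.

S(f_1,h_4): leading monomials are coprime, so the S-polynomial reduces to 0 (Buchberger's first criterion).
S(f_2,h_4): lcm = uv^2. S = 8uv - 30u - 3v^2 + 5v.
  leading term uv: subtract (-8/3v)·f_1 from 8uv - 30u - 3v^2 + 5v → -30u - 25/3v^2 + 215/3v
  leading term u: subtract (10)·f_1 from -30u - 25/3v^2 + 215/3v → -25/3v^2 + 275/3v - 250
  leading term v^2: subtract (-25/2)·h_4 from -25/3v^2 + 275/3v - 250 → 0
  remainder 0.

S(f_3,h_4): leading monomials are coprime, so the S-polynomial reduces to 0 (Buchberger's first criterion).
S(f_1,h_5): leading monomials are coprime, so the S-polynomial reduces to 0 (Buchberger's first criterion).
S(f_2,h_5): lcm = uv. S = 2u - 3v + 5.
  leading term u: subtract (-2/3)·f_1 from 2u - 3v + 5 → -13/3v + 65/3
  leading term v: subtract (-13/2)·h_5 from -13/3v + 65/3 → 0
  remainder 0.

S(f_3,h_5): leading monomials are coprime, so the S-polynomial reduces to 0 (Buchberger's first criterion).
S(h_4,h_5): lcm = v^2. S = -6v + 30.
  leading term v: subtract (-9)·h_5 from -6v + 30 → 0
  remainder 0.

Every S-polynomial of the final basis reduces to 0, so we have a Gröbner basis.
Inter-reduce: drop elements whose leading term is divisible by another's, tail-reduce, and make monic.
Reduced Gröbner basis: {u - 5, v - 5}.

From the last basis element, v - 5 = 0, so v takes values in {5}. Each choice, substituted upward through the basis, yields the corresponding point(s) of the solution set.
  v = 5: the earlier basis element becomes u - 5 = 0, giving u = 5 — point (5, 5).
Substituting each solution back into the original system confirms all equations vanish.

{(5, 5)}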